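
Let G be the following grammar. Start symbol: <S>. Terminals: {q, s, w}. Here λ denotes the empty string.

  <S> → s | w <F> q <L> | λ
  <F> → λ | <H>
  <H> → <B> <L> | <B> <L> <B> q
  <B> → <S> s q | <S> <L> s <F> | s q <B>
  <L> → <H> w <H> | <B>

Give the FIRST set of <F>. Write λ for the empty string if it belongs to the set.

FIRST(<S>): from <S>→s we get {s}; from <S>→w <F> q <L> we get {w}; from <S>→λ we get {λ}. So FIRST(<S>) = {λ, s, w}.
FIRST(<F>): from <F>→λ we get {λ}; from <F>→<H> we get {s, w}. So FIRST(<F>) = {λ, s, w}.
FIRST(<H>): from <H>→<B> <L> we get {s, w}; from <H>→<B> <L> <B> q we get {s, w}. So FIRST(<H>) = {s, w}.
FIRST(<B>): from <B>→<S> s q we get {s, w}; from <B>→<S> <L> s <F> we get {s, w}; from <B>→s q <B> we get {s}. So FIRST(<B>) = {s, w}.
FIRST(<L>): from <L>→<H> w <H> we get {s, w}; from <L>→<B> we get {s, w}. So FIRST(<L>) = {s, w}.

{λ, s, w}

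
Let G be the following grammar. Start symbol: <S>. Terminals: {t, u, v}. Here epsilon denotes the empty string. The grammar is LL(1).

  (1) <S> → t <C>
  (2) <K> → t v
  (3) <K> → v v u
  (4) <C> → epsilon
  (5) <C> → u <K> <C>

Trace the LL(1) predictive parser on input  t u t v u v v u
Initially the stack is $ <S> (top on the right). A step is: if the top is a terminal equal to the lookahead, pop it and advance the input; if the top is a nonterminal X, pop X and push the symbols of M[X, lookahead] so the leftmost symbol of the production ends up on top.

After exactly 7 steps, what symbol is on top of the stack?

<C>

step 1: stack=$ <S>  input=t u t v u v v u $  — expand <S> → t <C>
step 2: stack=$ <C> t  input=t u t v u v v u $  — match t
step 3: stack=$ <C>  input=u t v u v v u $  — expand <C> → u <K> <C>
step 4: stack=$ <C> <K> u  input=u t v u v v u $  — match u
step 5: stack=$ <C> <K>  input=t v u v v u $  — expand <K> → t v
step 6: stack=$ <C> v t  input=t v u v v u $  — match t
step 7: stack=$ <C> v  input=v u v v u $  — match v
Stack after step 7: $ <C> (top = <C>).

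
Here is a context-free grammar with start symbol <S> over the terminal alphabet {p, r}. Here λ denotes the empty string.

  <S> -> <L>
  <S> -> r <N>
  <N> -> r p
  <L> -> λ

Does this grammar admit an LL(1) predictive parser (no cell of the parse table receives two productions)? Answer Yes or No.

FIRST(<S>) = {λ, r}
FIRST(<N>) = {r}
FIRST(<L>) = {λ}
FOLLOW(<S>) = {$}
FOLLOW(<N>) = {$}
FOLLOW(<L>) = {$}
Each cell of M receives at most one production.

Yes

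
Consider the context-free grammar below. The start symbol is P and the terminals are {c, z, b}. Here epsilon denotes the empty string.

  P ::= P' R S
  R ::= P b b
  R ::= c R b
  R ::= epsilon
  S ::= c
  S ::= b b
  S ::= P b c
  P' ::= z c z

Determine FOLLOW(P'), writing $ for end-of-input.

{b, c, z}

FIRST(P'): from P'::=z c z we get {z}. So FIRST(P') = {z}.
FIRST(P): from P::=P' R S we get {z}. So FIRST(P) = {z}.
FIRST(R): from R::=P b b we get {z}; from R::=c R b we get {c}; from R::=epsilon we get {epsilon}. So FIRST(R) = {epsilon, c, z}.
FIRST(S): from S::=c we get {c}; from S::=b b we get {b}; from S::=P b c we get {z}. So FIRST(S) = {b, c, z}.
FOLLOW(P) includes $ since P is the start symbol.
FOLLOW(P): in R::=P b b, P is followed by b b with FIRST {b}; in S::=P b c, P is followed by b c with FIRST {b}. Thus FOLLOW(P) = {$, b}.
FOLLOW(R): in P::=P' R S, R is followed by S with FIRST {b, c, z}; in R::=c R b, R is followed by b with FIRST {b}. Thus FOLLOW(R) = {b, c, z}.
FOLLOW(S): in P::=P' R S, the suffix after S is empty, so FOLLOW(S) ⊇ FOLLOW(P) = {$, b}. Thus FOLLOW(S) = {$, b}.
FOLLOW(P'): in P::=P' R S, P' is followed by R S with FIRST {b, c, z}. Thus FOLLOW(P') = {b, c, z}.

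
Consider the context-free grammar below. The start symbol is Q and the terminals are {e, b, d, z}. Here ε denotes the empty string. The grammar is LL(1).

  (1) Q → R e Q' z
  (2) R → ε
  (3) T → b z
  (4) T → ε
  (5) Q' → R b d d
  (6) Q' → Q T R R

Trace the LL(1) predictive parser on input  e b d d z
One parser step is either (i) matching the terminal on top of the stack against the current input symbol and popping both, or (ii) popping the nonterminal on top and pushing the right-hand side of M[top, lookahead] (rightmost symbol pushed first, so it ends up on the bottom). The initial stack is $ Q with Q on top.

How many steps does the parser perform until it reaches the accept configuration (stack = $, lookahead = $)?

9

     Stack        Input        Action
  1  $ Q          e b d d z $  expand Q → R e Q' z
  2  $ z Q' e R   e b d d z $  expand R → ε
  3  $ z Q' e     e b d d z $  match e
  4  $ z Q'       b d d z $    expand Q' → R b d d
  5  $ z d d b R  b d d z $    expand R → ε
  6  $ z d d b    b d d z $    match b
  7  $ z d d      d d z $      match d
  8  $ z d        d z $        match d
  9  $ z          z $          match z
Accept reached after 9 steps.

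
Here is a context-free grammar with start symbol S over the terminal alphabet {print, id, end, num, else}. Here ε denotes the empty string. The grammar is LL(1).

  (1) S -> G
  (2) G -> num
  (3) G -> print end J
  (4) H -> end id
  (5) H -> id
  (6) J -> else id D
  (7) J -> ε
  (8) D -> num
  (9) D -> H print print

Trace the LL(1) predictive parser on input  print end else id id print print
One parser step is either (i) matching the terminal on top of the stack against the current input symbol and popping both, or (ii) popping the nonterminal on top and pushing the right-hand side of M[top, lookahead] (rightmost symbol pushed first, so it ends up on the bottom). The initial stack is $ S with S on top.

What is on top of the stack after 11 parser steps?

step 1: stack=$ S  input=print end else id id print print $  — expand S -> G
step 2: stack=$ G  input=print end else id id print print $  — expand G -> print end J
step 3: stack=$ J end print  input=print end else id id print print $  — match print
step 4: stack=$ J end  input=end else id id print print $  — match end
step 5: stack=$ J  input=else id id print print $  — expand J -> else id D
step 6: stack=$ D id else  input=else id id print print $  — match else
step 7: stack=$ D id  input=id id print print $  — match id
step 8: stack=$ D  input=id print print $  — expand D -> H print print
step 9: stack=$ print print H  input=id print print $  — expand H -> id
step 10: stack=$ print print id  input=id print print $  — match id
step 11: stack=$ print print  input=print print $  — match print
Stack after step 11: $ print (top = print).

print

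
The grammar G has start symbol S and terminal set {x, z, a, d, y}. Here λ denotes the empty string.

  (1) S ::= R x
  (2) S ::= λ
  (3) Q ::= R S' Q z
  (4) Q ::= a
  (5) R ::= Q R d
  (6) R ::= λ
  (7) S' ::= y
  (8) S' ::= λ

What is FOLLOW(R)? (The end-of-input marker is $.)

FIRST(S'): from S'::=y we get {y}; from S'::=λ we get {λ}. So FIRST(S') = {λ, y}.
FIRST(S): from S::=R x we get {a, x, y}; from S::=λ we get {λ}. So FIRST(S) = {λ, a, x, y}.
FIRST(Q): from Q::=R S' Q z we get {a, y}; from Q::=a we get {a}. So FIRST(Q) = {a, y}.
FIRST(R): from R::=Q R d we get {a, y}; from R::=λ we get {λ}. So FIRST(R) = {λ, a, y}.
FOLLOW(S) includes $ since S is the start symbol.
FOLLOW(S): S appears on no right-hand side. Thus FOLLOW(S) = {$}.
FOLLOW(Q): in Q::=R S' Q z, Q is followed by z with FIRST {z}; in R::=Q R d, Q is followed by R d with FIRST {a, d, y}. Thus FOLLOW(Q) = {a, d, y, z}.
FOLLOW(R): in S::=R x, R is followed by x with FIRST {x}; in Q::=R S' Q z, R is followed by S' Q z with FIRST {a, y}; in R::=Q R d, R is followed by d with FIRST {d}. Thus FOLLOW(R) = {a, d, x, y}.
FOLLOW(S'): in Q::=R S' Q z, S' is followed by Q z with FIRST {a, y}. Thus FOLLOW(S') = {a, y}.

{a, d, x, y}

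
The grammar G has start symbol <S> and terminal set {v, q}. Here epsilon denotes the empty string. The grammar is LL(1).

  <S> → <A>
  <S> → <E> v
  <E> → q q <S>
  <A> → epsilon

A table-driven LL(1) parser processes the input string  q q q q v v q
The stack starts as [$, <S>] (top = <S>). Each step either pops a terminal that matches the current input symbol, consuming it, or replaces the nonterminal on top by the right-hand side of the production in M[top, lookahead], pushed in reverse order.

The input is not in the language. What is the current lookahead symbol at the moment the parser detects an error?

step 1: stack=$ <S>  input=q q q q v v q $  — expand <S> → <E> v
step 2: stack=$ v <E>  input=q q q q v v q $  — expand <E> → q q <S>
step 3: stack=$ v <S> q q  input=q q q q v v q $  — match q
step 4: stack=$ v <S> q  input=q q q v v q $  — match q
step 5: stack=$ v <S>  input=q q v v q $  — expand <S> → <E> v
step 6: stack=$ v v <E>  input=q q v v q $  — expand <E> → q q <S>
step 7: stack=$ v v <S> q q  input=q q v v q $  — match q
step 8: stack=$ v v <S> q  input=q v v q $  — match q
step 9: stack=$ v v <S>  input=v v q $  — expand <S> → <A>
step 10: stack=$ v v <A>  input=v v q $  — expand <A> → epsilon
step 11: stack=$ v v  input=v v q $  — match v
step 12: stack=$ v  input=v q $  — match v
step 13: stack=$  input=q $  — error: stack empty but input remains

q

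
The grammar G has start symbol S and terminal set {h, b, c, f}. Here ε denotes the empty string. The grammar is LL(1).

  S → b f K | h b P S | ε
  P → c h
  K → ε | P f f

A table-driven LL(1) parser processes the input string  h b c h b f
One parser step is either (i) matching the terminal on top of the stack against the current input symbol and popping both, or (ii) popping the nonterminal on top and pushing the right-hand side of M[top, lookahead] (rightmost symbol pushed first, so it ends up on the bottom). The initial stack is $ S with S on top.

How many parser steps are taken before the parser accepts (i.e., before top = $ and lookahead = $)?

      Stack      Input          Action
   1  $ S        h b c h b f $  expand S → h b P S
   2  $ S P b h  h b c h b f $  match h
   3  $ S P b    b c h b f $    match b
   4  $ S P      c h b f $      expand P → c h
   5  $ S h c    c h b f $      match c
   6  $ S h      h b f $        match h
   7  $ S        b f $          expand S → b f K
   8  $ K f b    b f $          match b
   9  $ K f      f $            match f
  10  $ K        $              expand K → ε
Accept reached after 10 steps.

10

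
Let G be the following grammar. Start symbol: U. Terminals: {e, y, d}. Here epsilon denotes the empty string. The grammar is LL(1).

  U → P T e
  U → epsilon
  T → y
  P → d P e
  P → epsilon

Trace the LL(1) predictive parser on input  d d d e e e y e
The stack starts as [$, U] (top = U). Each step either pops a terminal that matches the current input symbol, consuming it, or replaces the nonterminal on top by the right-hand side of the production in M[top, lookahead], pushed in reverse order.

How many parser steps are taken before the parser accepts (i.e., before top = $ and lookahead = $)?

step 1: stack=$ U  input=d d d e e e y e $  — expand U → P T e
step 2: stack=$ e T P  input=d d d e e e y e $  — expand P → d P e
step 3: stack=$ e T e P d  input=d d d e e e y e $  — match d
step 4: stack=$ e T e P  input=d d e e e y e $  — expand P → d P e
step 5: stack=$ e T e e P d  input=d d e e e y e $  — match d
step 6: stack=$ e T e e P  input=d e e e y e $  — expand P → d P e
step 7: stack=$ e T e e e P d  input=d e e e y e $  — match d
step 8: stack=$ e T e e e P  input=e e e y e $  — expand P → epsilon
step 9: stack=$ e T e e e  input=e e e y e $  — match e
step 10: stack=$ e T e e  input=e e y e $  — match e
step 11: stack=$ e T e  input=e y e $  — match e
step 12: stack=$ e T  input=y e $  — expand T → y
step 13: stack=$ e y  input=y e $  — match y
step 14: stack=$ e  input=e $  — match e
Accept reached after 14 steps.

14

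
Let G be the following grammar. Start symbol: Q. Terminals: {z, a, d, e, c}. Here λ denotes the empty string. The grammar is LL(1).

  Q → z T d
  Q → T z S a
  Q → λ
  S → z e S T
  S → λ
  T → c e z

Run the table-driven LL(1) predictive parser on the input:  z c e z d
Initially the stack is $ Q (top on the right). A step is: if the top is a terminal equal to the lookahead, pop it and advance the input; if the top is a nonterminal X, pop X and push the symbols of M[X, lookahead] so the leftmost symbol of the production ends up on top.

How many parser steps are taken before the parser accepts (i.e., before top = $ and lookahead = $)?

     Stack      Input        Action
  1  $ Q        z c e z d $  expand Q → z T d
  2  $ d T z    z c e z d $  match z
  3  $ d T      c e z d $    expand T → c e z
  4  $ d z e c  c e z d $    match c
  5  $ d z e    e z d $      match e
  6  $ d z      z d $        match z
  7  $ d        d $          match d
Accept reached after 7 steps.

7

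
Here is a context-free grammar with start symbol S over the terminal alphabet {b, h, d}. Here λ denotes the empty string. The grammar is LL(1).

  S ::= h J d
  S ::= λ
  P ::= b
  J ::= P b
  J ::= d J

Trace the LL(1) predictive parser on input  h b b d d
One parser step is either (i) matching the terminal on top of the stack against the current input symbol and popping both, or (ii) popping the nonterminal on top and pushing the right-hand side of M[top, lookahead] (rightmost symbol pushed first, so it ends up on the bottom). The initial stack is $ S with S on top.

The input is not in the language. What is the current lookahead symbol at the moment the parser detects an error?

d

step 1: stack=$ S  input=h b b d d $  — expand S ::= h J d
step 2: stack=$ d J h  input=h b b d d $  — match h
step 3: stack=$ d J  input=b b d d $  — expand J ::= P b
step 4: stack=$ d b P  input=b b d d $  — expand P ::= b
step 5: stack=$ d b b  input=b b d d $  — match b
step 6: stack=$ d b  input=b d d $  — match b
step 7: stack=$ d  input=d d $  — match d
step 8: stack=$  input=d $  — error: stack empty but input remains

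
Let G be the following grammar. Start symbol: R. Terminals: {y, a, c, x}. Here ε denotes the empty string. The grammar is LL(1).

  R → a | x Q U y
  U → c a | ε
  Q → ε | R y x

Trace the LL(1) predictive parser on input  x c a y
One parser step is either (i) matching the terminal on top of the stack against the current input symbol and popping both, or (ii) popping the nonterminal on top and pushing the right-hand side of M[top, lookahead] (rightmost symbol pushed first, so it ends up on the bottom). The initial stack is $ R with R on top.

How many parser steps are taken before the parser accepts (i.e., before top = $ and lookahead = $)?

     Stack      Input      Action
  1  $ R        x c a y $  expand R → x Q U y
  2  $ y U Q x  x c a y $  match x
  3  $ y U Q    c a y $    expand Q → ε
  4  $ y U      c a y $    expand U → c a
  5  $ y a c    c a y $    match c
  6  $ y a      a y $      match a
  7  $ y        y $        match y
Accept reached after 7 steps.

7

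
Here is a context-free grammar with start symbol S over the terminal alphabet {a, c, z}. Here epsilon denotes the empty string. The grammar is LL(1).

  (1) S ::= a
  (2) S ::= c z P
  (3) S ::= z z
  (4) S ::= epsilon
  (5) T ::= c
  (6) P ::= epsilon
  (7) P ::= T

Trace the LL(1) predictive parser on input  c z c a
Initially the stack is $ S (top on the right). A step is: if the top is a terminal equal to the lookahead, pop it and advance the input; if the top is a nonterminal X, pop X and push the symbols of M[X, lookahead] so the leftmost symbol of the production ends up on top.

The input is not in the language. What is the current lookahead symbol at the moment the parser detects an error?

     Stack    Input      Action
  1  $ S      c z c a $  expand S ::= c z P
  2  $ P z c  c z c a $  match c
  3  $ P z    z c a $    match z
  4  $ P      c a $      expand P ::= T
  5  $ T      c a $      expand T ::= c
  6  $ c      c a $      match c
  7  $        a $        error: stack empty but input remains

a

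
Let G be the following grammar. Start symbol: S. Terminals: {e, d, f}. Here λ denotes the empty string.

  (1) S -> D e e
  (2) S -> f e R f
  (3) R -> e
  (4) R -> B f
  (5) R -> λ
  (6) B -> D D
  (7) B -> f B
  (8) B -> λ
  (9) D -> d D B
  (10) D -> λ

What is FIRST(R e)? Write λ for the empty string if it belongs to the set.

FIRST(D): from D->d D B we get {d}; from D->λ we get {λ}. So FIRST(D) = {λ, d}.
FIRST(S): from S->D e e we get {d, e}; from S->f e R f we get {f}. So FIRST(S) = {d, e, f}.
FIRST(B): from B->D D we get {λ, d}; from B->f B we get {f}; from B->λ we get {λ}. So FIRST(B) = {λ, d, f}.
FIRST(R): from R->e we get {e}; from R->B f we get {d, f}; from R->λ we get {λ}. So FIRST(R) = {λ, d, e, f}.
FIRST(R e): take FIRST of each symbol in turn, carrying on past any symbol whose FIRST contains λ; result {d, e, f}.

{d, e, f}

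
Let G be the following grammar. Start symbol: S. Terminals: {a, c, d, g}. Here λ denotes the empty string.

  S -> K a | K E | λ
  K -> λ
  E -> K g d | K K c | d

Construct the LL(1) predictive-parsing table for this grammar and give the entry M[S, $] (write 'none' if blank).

FIRST(K) = {λ}
FIRST(E) = {c, d, g}  (via K g d, K K c)
FIRST(S) = {λ, a, c, d, g}  (via K a, K E)
FOLLOW(S) includes $ since S is the start symbol.
FOLLOW(S): S appears on no right-hand side. Thus FOLLOW(S) = {$}.
For S -> K a: FIRST(K a) = {a}, so it goes in M[S, t] for t ∈ {a}.
For S -> K E: FIRST(K E) = {c, d, g}, so it goes in M[S, t] for t ∈ {c, d, g}.
For S -> λ: FIRST(λ) = {λ}, so it goes in M[S, t] for t ∈ {}; since λ ∈ FIRST, also for every t ∈ FOLLOW(S) = {$}.

S -> λ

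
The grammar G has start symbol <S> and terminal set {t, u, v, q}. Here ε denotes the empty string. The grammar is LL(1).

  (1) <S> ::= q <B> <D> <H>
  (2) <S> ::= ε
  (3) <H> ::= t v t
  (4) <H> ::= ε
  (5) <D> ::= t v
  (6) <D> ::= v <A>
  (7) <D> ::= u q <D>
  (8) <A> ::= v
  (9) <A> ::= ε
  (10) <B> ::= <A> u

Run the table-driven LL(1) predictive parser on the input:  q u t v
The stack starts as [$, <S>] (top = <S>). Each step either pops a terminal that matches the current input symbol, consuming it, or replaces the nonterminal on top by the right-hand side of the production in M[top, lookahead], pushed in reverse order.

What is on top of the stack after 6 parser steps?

t

step 1: stack=$ <S>  input=q u t v $  — expand <S> ::= q <B> <D> <H>
step 2: stack=$ <H> <D> <B> q  input=q u t v $  — match q
step 3: stack=$ <H> <D> <B>  input=u t v $  — expand <B> ::= <A> u
step 4: stack=$ <H> <D> u <A>  input=u t v $  — expand <A> ::= ε
step 5: stack=$ <H> <D> u  input=u t v $  — match u
step 6: stack=$ <H> <D>  input=t v $  — expand <D> ::= t v
Stack after step 6: $ <H> v t (top = t).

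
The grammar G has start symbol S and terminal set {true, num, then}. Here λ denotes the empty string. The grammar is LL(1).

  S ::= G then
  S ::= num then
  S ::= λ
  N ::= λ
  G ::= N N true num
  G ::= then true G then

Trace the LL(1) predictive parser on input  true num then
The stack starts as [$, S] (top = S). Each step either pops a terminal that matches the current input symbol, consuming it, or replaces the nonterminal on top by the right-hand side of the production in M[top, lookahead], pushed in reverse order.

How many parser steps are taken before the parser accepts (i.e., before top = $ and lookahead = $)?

step 1: stack=$ S  input=true num then $  — expand S ::= G then
step 2: stack=$ then G  input=true num then $  — expand G ::= N N true num
step 3: stack=$ then num true N N  input=true num then $  — expand N ::= λ
step 4: stack=$ then num true N  input=true num then $  — expand N ::= λ
step 5: stack=$ then num true  input=true num then $  — match true
step 6: stack=$ then num  input=num then $  — match num
step 7: stack=$ then  input=then $  — match then
Accept reached after 7 steps.

7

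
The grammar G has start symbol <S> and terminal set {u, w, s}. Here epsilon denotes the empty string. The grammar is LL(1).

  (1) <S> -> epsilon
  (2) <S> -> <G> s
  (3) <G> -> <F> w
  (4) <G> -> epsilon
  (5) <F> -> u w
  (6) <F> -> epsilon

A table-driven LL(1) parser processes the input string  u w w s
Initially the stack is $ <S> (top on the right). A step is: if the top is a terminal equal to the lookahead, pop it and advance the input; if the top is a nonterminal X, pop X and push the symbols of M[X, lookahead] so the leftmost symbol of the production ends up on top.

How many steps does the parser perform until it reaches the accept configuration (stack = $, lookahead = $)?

7

step 1: stack=$ <S>  input=u w w s $  — expand <S> -> <G> s
step 2: stack=$ s <G>  input=u w w s $  — expand <G> -> <F> w
step 3: stack=$ s w <F>  input=u w w s $  — expand <F> -> u w
step 4: stack=$ s w w u  input=u w w s $  — match u
step 5: stack=$ s w w  input=w w s $  — match w
step 6: stack=$ s w  input=w s $  — match w
step 7: stack=$ s  input=s $  — match s
Accept reached after 7 steps.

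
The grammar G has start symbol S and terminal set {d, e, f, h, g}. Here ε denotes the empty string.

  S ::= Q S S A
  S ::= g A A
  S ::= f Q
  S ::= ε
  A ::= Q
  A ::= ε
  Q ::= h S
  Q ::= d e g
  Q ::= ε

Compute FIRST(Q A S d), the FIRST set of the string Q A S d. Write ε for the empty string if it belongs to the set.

FIRST(Q) = {ε, d, h}
FIRST(A) = {ε, d, h}  (via Q)
FIRST(S) = {ε, d, f, g, h}  (via Q S S A)
FIRST(Q A S d): take FIRST of each symbol in turn, carrying on past any symbol whose FIRST contains ε; result {d, f, g, h}.

{d, f, g, h}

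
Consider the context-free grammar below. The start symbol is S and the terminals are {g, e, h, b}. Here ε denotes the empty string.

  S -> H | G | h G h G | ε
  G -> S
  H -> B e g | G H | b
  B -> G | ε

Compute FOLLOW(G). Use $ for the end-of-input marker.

FIRST(S) = {ε, b, e, h}  (via H, G)
FIRST(G) = {ε, b, e, h}  (via S)
FIRST(B) = {ε, b, e, h}  (via G)
FIRST(H) = {b, e, h}  (via B e g, G H)
FOLLOW(S) includes $ since S is the start symbol.
FOLLOW(B): in H->B e g, B is followed by e g with FIRST {e}. Thus FOLLOW(B) = {e}.
FOLLOW(S): in G->S, the suffix after S is empty, so FOLLOW(S) ⊇ FOLLOW(G) = {$, b, e, h}. Thus FOLLOW(S) = {$, b, e, h}.
FOLLOW(G): in S->G, the suffix after G is empty, so FOLLOW(G) ⊇ FOLLOW(S) = {$, b, e, h}; in S->h G h G (occurrence 1), G is followed by h G with FIRST {h}; in S->h G h G (occurrence 2), the suffix after G is empty, so FOLLOW(G) ⊇ FOLLOW(S) = {$, b, e, h}; in H->G H, G is followed by H with FIRST {b, e, h}; in B->G, the suffix after G is empty, so FOLLOW(G) ⊇ FOLLOW(B) = {e}. Thus FOLLOW(G) = {$, b, e, h}.
FOLLOW(H): in S->H, the suffix after H is empty, so FOLLOW(H) ⊇ FOLLOW(S) = {$, b, e, h}; in H->G H, the suffix after H is empty (adds nothing new). Thus FOLLOW(H) = {$, b, e, h}.

{$, b, e, h}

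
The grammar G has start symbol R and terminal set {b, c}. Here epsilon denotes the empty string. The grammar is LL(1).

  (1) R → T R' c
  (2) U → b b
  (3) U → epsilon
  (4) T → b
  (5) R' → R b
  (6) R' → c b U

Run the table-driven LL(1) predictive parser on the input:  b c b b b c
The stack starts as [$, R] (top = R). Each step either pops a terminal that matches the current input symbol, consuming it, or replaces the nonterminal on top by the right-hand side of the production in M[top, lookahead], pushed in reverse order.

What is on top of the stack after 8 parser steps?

     Stack      Input          Action
  1  $ R        b c b b b c $  expand R → T R' c
  2  $ c R' T   b c b b b c $  expand T → b
  3  $ c R' b   b c b b b c $  match b
  4  $ c R'     c b b b c $    expand R' → c b U
  5  $ c U b c  c b b b c $    match c
  6  $ c U b    b b b c $      match b
  7  $ c U      b b c $        expand U → b b
  8  $ c b b    b b c $        match b
Stack after step 8: $ c b (top = b).

b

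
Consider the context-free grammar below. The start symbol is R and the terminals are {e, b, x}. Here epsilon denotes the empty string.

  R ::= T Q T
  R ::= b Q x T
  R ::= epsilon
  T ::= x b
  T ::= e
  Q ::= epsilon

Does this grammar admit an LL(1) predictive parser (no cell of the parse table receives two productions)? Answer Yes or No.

Yes

FIRST(R) = {epsilon, b, e, x}
FIRST(T) = {e, x}
FIRST(Q) = {epsilon}
FOLLOW(R) = {$}
FOLLOW(T) = {$, e, x}
FOLLOW(Q) = {e, x}
Each cell of M receives at most one production.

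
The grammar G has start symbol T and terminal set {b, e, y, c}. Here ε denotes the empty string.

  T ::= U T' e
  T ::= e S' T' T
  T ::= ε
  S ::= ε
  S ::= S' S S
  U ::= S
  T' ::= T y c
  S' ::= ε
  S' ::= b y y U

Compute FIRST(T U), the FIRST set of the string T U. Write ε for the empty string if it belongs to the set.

FIRST(S'): from S'::=ε we get {ε}; from S'::=b y y U we get {b}. So FIRST(S') = {ε, b}.
FIRST(S): from S::=ε we get {ε}; from S::=S' S S we get {ε, b}. So FIRST(S) = {ε, b}.
FIRST(U): from U::=S we get {ε, b}. So FIRST(U) = {ε, b}.
FIRST(T): from T::=U T' e we get {b, e, y}; from T::=e S' T' T we get {e}; from T::=ε we get {ε}. So FIRST(T) = {ε, b, e, y}.
FIRST(T'): from T'::=T y c we get {b, e, y}. So FIRST(T') = {b, e, y}.
FIRST(T U): take FIRST of each symbol in turn, carrying on past any symbol whose FIRST contains ε; result {ε, b, e, y}.

{ε, b, e, y}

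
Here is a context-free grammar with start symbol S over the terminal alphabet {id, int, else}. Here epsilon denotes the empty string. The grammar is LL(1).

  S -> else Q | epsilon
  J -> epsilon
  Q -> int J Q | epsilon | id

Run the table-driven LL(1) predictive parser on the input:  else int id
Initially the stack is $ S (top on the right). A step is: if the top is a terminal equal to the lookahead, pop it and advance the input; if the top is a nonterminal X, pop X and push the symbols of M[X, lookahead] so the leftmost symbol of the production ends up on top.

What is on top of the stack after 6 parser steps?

     Stack      Input          Action
  1  $ S        else int id $  expand S -> else Q
  2  $ Q else   else int id $  match else
  3  $ Q        int id $       expand Q -> int J Q
  4  $ Q J int  int id $       match int
  5  $ Q J      id $           expand J -> epsilon
  6  $ Q        id $           expand Q -> id
Stack after step 6: $ id (top = id).

id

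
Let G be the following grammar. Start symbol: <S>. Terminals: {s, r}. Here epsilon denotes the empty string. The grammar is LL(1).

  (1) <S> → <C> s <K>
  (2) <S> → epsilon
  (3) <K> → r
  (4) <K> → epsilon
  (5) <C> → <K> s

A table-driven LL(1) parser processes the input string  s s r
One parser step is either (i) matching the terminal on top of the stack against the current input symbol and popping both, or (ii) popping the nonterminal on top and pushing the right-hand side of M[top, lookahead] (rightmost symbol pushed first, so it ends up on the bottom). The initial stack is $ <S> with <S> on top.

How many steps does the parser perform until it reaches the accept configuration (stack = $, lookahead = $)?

7

     Stack          Input    Action
  1  $ <S>          s s r $  expand <S> → <C> s <K>
  2  $ <K> s <C>    s s r $  expand <C> → <K> s
  3  $ <K> s s <K>  s s r $  expand <K> → epsilon
  4  $ <K> s s      s s r $  match s
  5  $ <K> s        s r $    match s
  6  $ <K>          r $      expand <K> → r
  7  $ r            r $      match r
Accept reached after 7 steps.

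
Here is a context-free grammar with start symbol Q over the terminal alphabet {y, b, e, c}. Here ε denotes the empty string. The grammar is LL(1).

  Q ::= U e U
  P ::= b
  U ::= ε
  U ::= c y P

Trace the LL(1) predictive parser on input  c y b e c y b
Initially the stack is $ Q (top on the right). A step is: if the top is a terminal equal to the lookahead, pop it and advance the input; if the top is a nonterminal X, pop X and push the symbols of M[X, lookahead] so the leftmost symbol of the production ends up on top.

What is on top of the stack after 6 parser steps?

e

step 1: stack=$ Q  input=c y b e c y b $  — expand Q ::= U e U
step 2: stack=$ U e U  input=c y b e c y b $  — expand U ::= c y P
step 3: stack=$ U e P y c  input=c y b e c y b $  — match c
step 4: stack=$ U e P y  input=y b e c y b $  — match y
step 5: stack=$ U e P  input=b e c y b $  — expand P ::= b
step 6: stack=$ U e b  input=b e c y b $  — match b
Stack after step 6: $ U e (top = e).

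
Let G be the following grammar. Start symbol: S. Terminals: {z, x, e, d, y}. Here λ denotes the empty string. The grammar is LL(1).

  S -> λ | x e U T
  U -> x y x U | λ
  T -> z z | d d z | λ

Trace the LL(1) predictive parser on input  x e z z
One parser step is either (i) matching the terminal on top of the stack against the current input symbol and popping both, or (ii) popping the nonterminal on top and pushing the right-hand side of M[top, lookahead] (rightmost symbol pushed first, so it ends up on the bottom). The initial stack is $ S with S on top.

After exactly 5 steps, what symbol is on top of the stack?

z

step 1: stack=$ S  input=x e z z $  — expand S -> x e U T
step 2: stack=$ T U e x  input=x e z z $  — match x
step 3: stack=$ T U e  input=e z z $  — match e
step 4: stack=$ T U  input=z z $  — expand U -> λ
step 5: stack=$ T  input=z z $  — expand T -> z z
Stack after step 5: $ z z (top = z).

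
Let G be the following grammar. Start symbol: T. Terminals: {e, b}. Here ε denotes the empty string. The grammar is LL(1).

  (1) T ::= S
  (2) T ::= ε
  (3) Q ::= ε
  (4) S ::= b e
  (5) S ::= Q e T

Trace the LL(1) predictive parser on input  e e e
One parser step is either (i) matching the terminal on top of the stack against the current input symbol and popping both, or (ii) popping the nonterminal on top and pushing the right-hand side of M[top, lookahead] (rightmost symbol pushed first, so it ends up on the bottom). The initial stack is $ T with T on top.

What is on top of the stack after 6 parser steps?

     Stack    Input    Action
  1  $ T      e e e $  expand T ::= S
  2  $ S      e e e $  expand S ::= Q e T
  3  $ T e Q  e e e $  expand Q ::= ε
  4  $ T e    e e e $  match e
  5  $ T      e e $    expand T ::= S
  6  $ S      e e $    expand S ::= Q e T
Stack after step 6: $ T e Q (top = Q).

Q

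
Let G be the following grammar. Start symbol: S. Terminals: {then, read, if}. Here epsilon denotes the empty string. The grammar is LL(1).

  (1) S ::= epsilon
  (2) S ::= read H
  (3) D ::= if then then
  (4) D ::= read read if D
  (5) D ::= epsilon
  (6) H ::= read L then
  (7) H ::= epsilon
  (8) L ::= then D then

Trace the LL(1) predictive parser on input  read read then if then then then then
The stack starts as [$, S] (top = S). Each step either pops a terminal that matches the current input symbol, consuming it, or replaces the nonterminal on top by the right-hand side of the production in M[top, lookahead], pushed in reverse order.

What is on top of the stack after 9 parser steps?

     Stack                     Input                                    Action
  1  $ S                       read read then if then then then then $  expand S ::= read H
  2  $ H read                  read read then if then then then then $  match read
  3  $ H                       read then if then then then then $       expand H ::= read L then
  4  $ then L read             read then if then then then then $       match read
  5  $ then L                  then if then then then then $            expand L ::= then D then
  6  $ then then D then        then if then then then then $            match then
  7  $ then then D             if then then then then $                 expand D ::= if then then
  8  $ then then then then if  if then then then then $                 match if
  9  $ then then then then     then then then then $                    match then
Stack after step 9: $ then then then (top = then).

then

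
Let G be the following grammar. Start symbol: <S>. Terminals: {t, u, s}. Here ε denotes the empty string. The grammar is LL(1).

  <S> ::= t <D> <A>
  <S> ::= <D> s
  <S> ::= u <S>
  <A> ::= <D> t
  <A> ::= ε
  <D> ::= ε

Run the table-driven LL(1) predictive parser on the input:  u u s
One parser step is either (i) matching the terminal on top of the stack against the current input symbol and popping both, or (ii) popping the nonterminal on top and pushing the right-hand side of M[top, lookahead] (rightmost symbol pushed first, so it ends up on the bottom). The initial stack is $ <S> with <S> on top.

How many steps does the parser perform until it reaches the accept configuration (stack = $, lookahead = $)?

     Stack    Input    Action
  1  $ <S>    u u s $  expand <S> ::= u <S>
  2  $ <S> u  u u s $  match u
  3  $ <S>    u s $    expand <S> ::= u <S>
  4  $ <S> u  u s $    match u
  5  $ <S>    s $      expand <S> ::= <D> s
  6  $ s <D>  s $      expand <D> ::= ε
  7  $ s      s $      match s
Accept reached after 7 steps.

7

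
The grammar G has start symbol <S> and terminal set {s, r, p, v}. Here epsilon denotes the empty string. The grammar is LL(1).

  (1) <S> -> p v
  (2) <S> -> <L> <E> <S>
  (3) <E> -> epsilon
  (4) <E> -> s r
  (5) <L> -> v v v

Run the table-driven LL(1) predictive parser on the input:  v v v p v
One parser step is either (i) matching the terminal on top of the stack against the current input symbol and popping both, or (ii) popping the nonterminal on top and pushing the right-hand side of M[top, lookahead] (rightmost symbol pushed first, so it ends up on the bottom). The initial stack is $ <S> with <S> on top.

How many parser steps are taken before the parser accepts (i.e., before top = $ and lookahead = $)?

9

     Stack            Input        Action
  1  $ <S>            v v v p v $  expand <S> -> <L> <E> <S>
  2  $ <S> <E> <L>    v v v p v $  expand <L> -> v v v
  3  $ <S> <E> v v v  v v v p v $  match v
  4  $ <S> <E> v v    v v p v $    match v
  5  $ <S> <E> v      v p v $      match v
  6  $ <S> <E>        p v $        expand <E> -> epsilon
  7  $ <S>            p v $        expand <S> -> p v
  8  $ v p            p v $        match p
  9  $ v              v $          match v
Accept reached after 9 steps.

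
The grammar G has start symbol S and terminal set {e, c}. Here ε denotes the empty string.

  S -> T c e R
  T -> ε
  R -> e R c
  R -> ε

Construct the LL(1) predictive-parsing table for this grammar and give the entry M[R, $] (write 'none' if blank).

R -> ε

FIRST(T) = {ε}
FIRST(R) = {ε, e}
FIRST(S) = {c}  (via T c e R)
FOLLOW(S) includes $ since S is the start symbol.
FOLLOW(S): S appears on no right-hand side. Thus FOLLOW(S) = {$}.
FOLLOW(R): in S->T c e R, the suffix after R is empty, so FOLLOW(R) ⊇ FOLLOW(S) = {$}; in R->e R c, R is followed by c with FIRST {c}. Thus FOLLOW(R) = {$, c}.
For R -> e R c: FIRST(e R c) = {e}, so it goes in M[R, t] for t ∈ {e}.
For R -> ε: FIRST(ε) = {ε}, so it goes in M[R, t] for t ∈ {}; since ε ∈ FIRST, also for every t ∈ FOLLOW(R) = {$, c}.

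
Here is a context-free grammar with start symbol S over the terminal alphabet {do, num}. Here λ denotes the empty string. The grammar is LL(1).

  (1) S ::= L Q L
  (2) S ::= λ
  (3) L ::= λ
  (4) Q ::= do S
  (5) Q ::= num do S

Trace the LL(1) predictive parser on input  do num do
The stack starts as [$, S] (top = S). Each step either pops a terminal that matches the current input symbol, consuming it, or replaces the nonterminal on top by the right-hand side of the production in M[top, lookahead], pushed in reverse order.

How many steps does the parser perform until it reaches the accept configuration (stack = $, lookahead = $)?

      Stack           Input        Action
   1  $ S             do num do $  expand S ::= L Q L
   2  $ L Q L         do num do $  expand L ::= λ
   3  $ L Q           do num do $  expand Q ::= do S
   4  $ L S do        do num do $  match do
   5  $ L S           num do $     expand S ::= L Q L
   6  $ L L Q L       num do $     expand L ::= λ
   7  $ L L Q         num do $     expand Q ::= num do S
   8  $ L L S do num  num do $     match num
   9  $ L L S do      do $         match do
  10  $ L L S         $            expand S ::= λ
  11  $ L L           $            expand L ::= λ
  12  $ L             $            expand L ::= λ
Accept reached after 12 steps.

12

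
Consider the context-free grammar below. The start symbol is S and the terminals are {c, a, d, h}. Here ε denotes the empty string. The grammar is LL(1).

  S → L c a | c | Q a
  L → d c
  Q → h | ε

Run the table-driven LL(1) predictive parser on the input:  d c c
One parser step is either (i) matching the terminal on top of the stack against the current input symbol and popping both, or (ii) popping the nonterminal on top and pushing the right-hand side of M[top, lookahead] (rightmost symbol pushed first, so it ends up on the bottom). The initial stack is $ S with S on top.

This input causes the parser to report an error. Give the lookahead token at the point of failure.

$

     Stack      Input    Action
  1  $ S        d c c $  expand S → L c a
  2  $ a c L    d c c $  expand L → d c
  3  $ a c c d  d c c $  match d
  4  $ a c c    c c $    match c
  5  $ a c      c $      match c
  6  $ a        $        error: top is terminal a but lookahead is $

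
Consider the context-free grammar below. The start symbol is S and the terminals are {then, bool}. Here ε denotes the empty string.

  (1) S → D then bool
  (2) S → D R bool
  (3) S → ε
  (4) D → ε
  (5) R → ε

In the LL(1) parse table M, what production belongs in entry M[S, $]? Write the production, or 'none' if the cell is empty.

S → ε

FIRST(D): from D→ε we get {ε}. So FIRST(D) = {ε}.
FIRST(R): from R→ε we get {ε}. So FIRST(R) = {ε}.
FIRST(S): from S→D then bool we get {then}; from S→D R bool we get {bool}; from S→ε we get {ε}. So FIRST(S) = {ε, bool, then}.
FOLLOW(S) includes $ since S is the start symbol.
FOLLOW(S): S appears on no right-hand side. Thus FOLLOW(S) = {$}.
For S → D then bool: FIRST(D then bool) = {then}, so it goes in M[S, t] for t ∈ {then}.
For S → D R bool: FIRST(D R bool) = {bool}, so it goes in M[S, t] for t ∈ {bool}.
For S → ε: FIRST(ε) = {ε}, so it goes in M[S, t] for t ∈ {}; since ε ∈ FIRST, also for every t ∈ FOLLOW(S) = {$}.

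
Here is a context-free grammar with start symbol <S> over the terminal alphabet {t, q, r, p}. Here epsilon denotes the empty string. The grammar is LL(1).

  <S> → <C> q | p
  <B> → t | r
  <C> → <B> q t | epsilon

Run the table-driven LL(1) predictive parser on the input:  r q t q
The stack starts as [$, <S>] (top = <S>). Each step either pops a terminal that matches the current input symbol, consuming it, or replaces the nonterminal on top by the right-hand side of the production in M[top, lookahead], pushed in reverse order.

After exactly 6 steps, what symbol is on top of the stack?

q

     Stack        Input      Action
  1  $ <S>        r q t q $  expand <S> → <C> q
  2  $ q <C>      r q t q $  expand <C> → <B> q t
  3  $ q t q <B>  r q t q $  expand <B> → r
  4  $ q t q r    r q t q $  match r
  5  $ q t q      q t q $    match q
  6  $ q t        t q $      match t
Stack after step 6: $ q (top = q).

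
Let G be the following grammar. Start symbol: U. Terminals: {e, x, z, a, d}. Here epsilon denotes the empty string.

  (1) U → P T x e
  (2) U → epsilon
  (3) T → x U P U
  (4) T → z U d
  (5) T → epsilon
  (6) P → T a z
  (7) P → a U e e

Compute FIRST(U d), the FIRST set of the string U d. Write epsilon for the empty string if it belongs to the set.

{a, d, x, z}

FIRST(T): from T→x U P U we get {x}; from T→z U d we get {z}; from T→epsilon we get {epsilon}. So FIRST(T) = {epsilon, x, z}.
FIRST(P): from P→T a z we get {a, x, z}; from P→a U e e we get {a}. So FIRST(P) = {a, x, z}.
FIRST(U): from U→P T x e we get {a, x, z}; from U→epsilon we get {epsilon}. So FIRST(U) = {epsilon, a, x, z}.
FIRST(U d): take FIRST of each symbol in turn, carrying on past any symbol whose FIRST contains epsilon; result {a, d, x, z}.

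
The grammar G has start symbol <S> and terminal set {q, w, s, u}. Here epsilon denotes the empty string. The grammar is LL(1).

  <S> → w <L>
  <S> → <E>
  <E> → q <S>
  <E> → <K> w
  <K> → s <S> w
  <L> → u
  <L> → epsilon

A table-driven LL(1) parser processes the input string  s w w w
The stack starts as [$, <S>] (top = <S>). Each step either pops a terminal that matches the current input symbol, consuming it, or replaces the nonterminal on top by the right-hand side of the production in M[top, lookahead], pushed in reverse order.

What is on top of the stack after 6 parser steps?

<L>

     Stack        Input      Action
  1  $ <S>        s w w w $  expand <S> → <E>
  2  $ <E>        s w w w $  expand <E> → <K> w
  3  $ w <K>      s w w w $  expand <K> → s <S> w
  4  $ w w <S> s  s w w w $  match s
  5  $ w w <S>    w w w $    expand <S> → w <L>
  6  $ w w <L> w  w w w $    match w
Stack after step 6: $ w w <L> (top = <L>).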